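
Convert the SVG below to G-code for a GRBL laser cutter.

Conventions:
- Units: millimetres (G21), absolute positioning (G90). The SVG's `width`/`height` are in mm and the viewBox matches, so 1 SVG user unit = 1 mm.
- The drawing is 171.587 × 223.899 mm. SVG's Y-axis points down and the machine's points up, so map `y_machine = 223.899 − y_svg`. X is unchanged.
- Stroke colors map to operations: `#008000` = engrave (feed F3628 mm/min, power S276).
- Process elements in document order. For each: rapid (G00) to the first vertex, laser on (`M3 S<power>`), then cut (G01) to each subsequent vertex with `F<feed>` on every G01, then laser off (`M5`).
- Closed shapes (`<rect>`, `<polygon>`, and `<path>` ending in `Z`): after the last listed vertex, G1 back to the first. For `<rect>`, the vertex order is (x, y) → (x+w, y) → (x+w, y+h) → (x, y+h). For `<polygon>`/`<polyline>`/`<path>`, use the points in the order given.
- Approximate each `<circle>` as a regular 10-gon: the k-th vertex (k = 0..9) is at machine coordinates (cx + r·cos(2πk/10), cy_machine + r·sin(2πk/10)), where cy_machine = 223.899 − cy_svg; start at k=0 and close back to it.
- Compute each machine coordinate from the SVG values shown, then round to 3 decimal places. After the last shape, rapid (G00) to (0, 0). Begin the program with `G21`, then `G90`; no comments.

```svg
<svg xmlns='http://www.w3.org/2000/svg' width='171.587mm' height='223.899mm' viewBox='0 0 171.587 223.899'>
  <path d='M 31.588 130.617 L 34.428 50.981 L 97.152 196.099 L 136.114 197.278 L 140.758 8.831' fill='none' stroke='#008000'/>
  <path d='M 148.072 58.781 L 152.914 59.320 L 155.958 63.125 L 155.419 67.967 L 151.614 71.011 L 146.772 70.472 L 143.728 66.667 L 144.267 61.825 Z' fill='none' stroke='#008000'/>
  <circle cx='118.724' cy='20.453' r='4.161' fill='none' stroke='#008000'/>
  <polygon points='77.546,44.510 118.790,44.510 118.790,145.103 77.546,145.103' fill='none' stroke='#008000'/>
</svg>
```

G21
G90
G00 X31.588 Y93.282
M3 S276
G01 X34.428 Y172.918 F3628
G01 X97.152 Y27.800 F3628
G01 X136.114 Y26.621 F3628
G01 X140.758 Y215.068 F3628
M5
G00 X148.072 Y165.118
M3 S276
G01 X152.914 Y164.579 F3628
G01 X155.958 Y160.774 F3628
G01 X155.419 Y155.932 F3628
G01 X151.614 Y152.888 F3628
G01 X146.772 Y153.427 F3628
G01 X143.728 Y157.232 F3628
G01 X144.267 Y162.074 F3628
G01 X148.072 Y165.118 F3628
M5
G00 X122.885 Y203.446
M3 S276
G01 X122.090 Y205.892 F3628
G01 X120.010 Y207.403 F3628
G01 X117.438 Y207.403 F3628
G01 X115.358 Y205.892 F3628
G01 X114.563 Y203.446 F3628
G01 X115.358 Y201.000 F3628
G01 X117.438 Y199.489 F3628
G01 X120.010 Y199.489 F3628
G01 X122.090 Y201.000 F3628
G01 X122.885 Y203.446 F3628
M5
G00 X77.546 Y179.389
M3 S276
G01 X118.790 Y179.389 F3628
G01 X118.790 Y78.796 F3628
G01 X77.546 Y78.796 F3628
G01 X77.546 Y179.389 F3628
M5
G00 X0.000 Y0.000

viewBox `0 0 171.587 223.899` with mm width/height → 1 unit = 1 mm. Flip: y_m = 223.899 − y_svg.

**Shape 1** — `<path>` open polyline, stroke `#008000` → engrave (S276, F3628). Machine vertices: (31.588,93.282) → (34.428,172.918) → (97.152,27.800) → (136.114,26.621) → (140.758,215.068). Open path.

**Shape 2** — `<path>` regular polygon, stroke `#008000` → engrave (S276, F3628). Machine vertices: (148.072,165.118) → (152.914,164.579) → (155.958,160.774) → (155.419,155.932) → (151.614,152.888) → (146.772,153.427) → (143.728,157.232) → (144.267,162.074) → (148.072,165.118). Closed: final G1 returns to the first vertex.

**Shape 3** — `<circle>` circle, stroke `#008000` → engrave (S276, F3628). Machine vertices: (122.885,203.446) → (122.090,205.892) → (120.010,207.403) → (117.438,207.403) → (115.358,205.892) → (114.563,203.446) → (115.358,201.000) → (117.438,199.489) → (120.010,199.489) → (122.090,201.000) → (122.885,203.446). Closed: final G1 returns to the first vertex.

**Shape 4** — `<polygon>` rectangle, stroke `#008000` → engrave (S276, F3628). Machine vertices: (77.546,179.389) → (118.790,179.389) → (118.790,78.796) → (77.546,78.796) → (77.546,179.389). Closed: final G1 returns to the first vertex.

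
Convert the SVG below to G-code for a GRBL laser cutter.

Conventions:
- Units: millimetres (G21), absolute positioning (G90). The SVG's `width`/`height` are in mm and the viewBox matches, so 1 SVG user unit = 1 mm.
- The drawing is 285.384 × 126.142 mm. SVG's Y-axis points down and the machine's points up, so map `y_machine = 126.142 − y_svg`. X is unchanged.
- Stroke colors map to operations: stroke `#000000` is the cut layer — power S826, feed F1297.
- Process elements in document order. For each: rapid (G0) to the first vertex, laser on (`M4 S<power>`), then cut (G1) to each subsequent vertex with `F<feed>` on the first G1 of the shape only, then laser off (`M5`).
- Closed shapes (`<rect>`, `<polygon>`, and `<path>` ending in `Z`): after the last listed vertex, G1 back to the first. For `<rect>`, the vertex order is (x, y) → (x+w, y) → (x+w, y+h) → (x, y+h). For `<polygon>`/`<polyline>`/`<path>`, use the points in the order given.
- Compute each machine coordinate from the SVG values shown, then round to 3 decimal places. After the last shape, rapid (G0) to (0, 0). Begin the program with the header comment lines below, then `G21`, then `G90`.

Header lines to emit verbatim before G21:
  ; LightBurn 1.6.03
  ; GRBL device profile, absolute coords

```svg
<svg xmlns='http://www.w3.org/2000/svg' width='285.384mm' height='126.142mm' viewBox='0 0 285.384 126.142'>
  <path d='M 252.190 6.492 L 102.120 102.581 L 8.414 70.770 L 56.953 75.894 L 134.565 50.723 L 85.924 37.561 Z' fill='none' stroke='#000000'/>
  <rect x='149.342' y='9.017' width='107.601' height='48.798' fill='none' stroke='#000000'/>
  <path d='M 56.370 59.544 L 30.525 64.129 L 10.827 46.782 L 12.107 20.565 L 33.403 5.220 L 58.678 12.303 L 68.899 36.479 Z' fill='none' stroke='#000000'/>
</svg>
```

; LightBurn 1.6.03
; GRBL device profile, absolute coords
G21
G90
G0 X252.190 Y119.650
M4 S826
G1 X102.120 Y23.561 F1297
G1 X8.414 Y55.372
G1 X56.953 Y50.248
G1 X134.565 Y75.419
G1 X85.924 Y88.581
G1 X252.190 Y119.650
M5
G0 X149.342 Y117.125
M4 S826
G1 X256.943 Y117.125 F1297
G1 X256.943 Y68.327
G1 X149.342 Y68.327
G1 X149.342 Y117.125
M5
G0 X56.370 Y66.598
M4 S826
G1 X30.525 Y62.013 F1297
G1 X10.827 Y79.360
G1 X12.107 Y105.577
G1 X33.403 Y120.922
G1 X58.678 Y113.839
G1 X68.899 Y89.663
G1 X56.370 Y66.598
M5
G0 X0.000 Y0.000

viewBox `0 0 285.384 126.142` with mm width/height → 1 unit = 1 mm. Flip: y_m = 126.142 − y_svg.

**Shape 1** — `<path>` closed polygon, stroke `#000000` → cut (S826, F1297). Machine vertices: (252.190,119.650) → (102.120,23.561) → (8.414,55.372) → (56.953,50.248) → (134.565,75.419) → (85.924,88.581) → (252.190,119.650). Closed: final G1 returns to the first vertex.

**Shape 2** — `<rect>` rectangle, stroke `#000000` → cut (S826, F1297). Machine vertices: (149.342,117.125) → (256.943,117.125) → (256.943,68.327) → (149.342,68.327) → (149.342,117.125). Closed: final G1 returns to the first vertex.

**Shape 3** — `<path>` regular polygon, stroke `#000000` → cut (S826, F1297). Machine vertices: (56.370,66.598) → (30.525,62.013) → (10.827,79.360) → (12.107,105.577) → (33.403,120.922) → (58.678,113.839) → (68.899,89.663) → (56.370,66.598). Closed: final G1 returns to the first vertex.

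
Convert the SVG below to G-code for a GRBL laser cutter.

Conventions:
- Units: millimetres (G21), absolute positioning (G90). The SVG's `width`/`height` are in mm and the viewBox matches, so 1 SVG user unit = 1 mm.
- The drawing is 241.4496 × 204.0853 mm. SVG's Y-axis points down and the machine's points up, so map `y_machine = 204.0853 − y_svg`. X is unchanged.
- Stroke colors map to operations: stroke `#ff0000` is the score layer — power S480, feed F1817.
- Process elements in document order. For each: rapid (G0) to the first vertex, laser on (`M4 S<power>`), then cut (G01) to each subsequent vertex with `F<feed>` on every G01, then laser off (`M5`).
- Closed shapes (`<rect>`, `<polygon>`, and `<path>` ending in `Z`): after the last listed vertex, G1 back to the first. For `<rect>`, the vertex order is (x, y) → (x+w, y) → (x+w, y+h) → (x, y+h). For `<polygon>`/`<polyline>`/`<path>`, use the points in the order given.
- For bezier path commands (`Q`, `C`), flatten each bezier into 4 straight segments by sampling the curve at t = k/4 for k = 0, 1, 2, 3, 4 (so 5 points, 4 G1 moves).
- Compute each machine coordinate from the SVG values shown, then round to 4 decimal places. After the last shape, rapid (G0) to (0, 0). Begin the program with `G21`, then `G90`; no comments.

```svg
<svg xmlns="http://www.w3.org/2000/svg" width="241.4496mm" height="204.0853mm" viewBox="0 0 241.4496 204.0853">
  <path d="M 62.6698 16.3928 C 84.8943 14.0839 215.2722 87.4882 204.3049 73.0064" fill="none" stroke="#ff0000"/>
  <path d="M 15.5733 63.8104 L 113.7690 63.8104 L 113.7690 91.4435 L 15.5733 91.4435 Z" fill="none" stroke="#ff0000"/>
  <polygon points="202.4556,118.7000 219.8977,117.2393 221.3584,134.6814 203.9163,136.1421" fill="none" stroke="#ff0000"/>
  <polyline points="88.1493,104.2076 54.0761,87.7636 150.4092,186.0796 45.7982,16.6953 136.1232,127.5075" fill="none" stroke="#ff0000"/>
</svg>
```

Since the viewBox matches the mm dimensions, user units are millimetres directly. The only transform is the Y-flip y_m = 204.0853 − y_svg.

Shape 1 is a cubic bezier drawn with `<path>`. Its stroke #ff0000 means score at S480, F1817. After flipping Y the toolpath is (62.6698,187.6925) → (95.7185,177.7842) → (145.9343,154.8209) → (189.9266,134.1400) → (204.3049,131.0789).

Shape 2 is a rectangle drawn with `<path>`. Its stroke #ff0000 means score at S480, F1817. After flipping Y the toolpath is (15.5733,140.2749) → (113.7690,140.2749) → (113.7690,112.6418) → (15.5733,112.6418) → (15.5733,140.2749), returning to the start.

Shape 3 is a regular polygon drawn with `<polygon>`. Its stroke #ff0000 means score at S480, F1817. After flipping Y the toolpath is (202.4556,85.3853) → (219.8977,86.8460) → (221.3584,69.4039) → (203.9163,67.9432) → (202.4556,85.3853), returning to the start.

Shape 4 is a open polyline drawn with `<polyline>`. Its stroke #ff0000 means score at S480, F1817. After flipping Y the toolpath is (88.1493,99.8777) → (54.0761,116.3217) → (150.4092,18.0057) → (45.7982,187.3900) → (136.1232,76.5778).

G21
G90
G0 X62.6698 Y187.6925
M4 S480
G01 X95.7185 Y177.7842 F1817
G01 X145.9343 Y154.8209 F1817
G01 X189.9266 Y134.1400 F1817
G01 X204.3049 Y131.0789 F1817
M5
G0 X15.5733 Y140.2749
M4 S480
G01 X113.7690 Y140.2749 F1817
G01 X113.7690 Y112.6418 F1817
G01 X15.5733 Y112.6418 F1817
G01 X15.5733 Y140.2749 F1817
M5
G0 X202.4556 Y85.3853
M4 S480
G01 X219.8977 Y86.8460 F1817
G01 X221.3584 Y69.4039 F1817
G01 X203.9163 Y67.9432 F1817
G01 X202.4556 Y85.3853 F1817
M5
G0 X88.1493 Y99.8777
M4 S480
G01 X54.0761 Y116.3217 F1817
G01 X150.4092 Y18.0057 F1817
G01 X45.7982 Y187.3900 F1817
G01 X136.1232 Y76.5778 F1817
M5
G0 X0.0000 Y0.0000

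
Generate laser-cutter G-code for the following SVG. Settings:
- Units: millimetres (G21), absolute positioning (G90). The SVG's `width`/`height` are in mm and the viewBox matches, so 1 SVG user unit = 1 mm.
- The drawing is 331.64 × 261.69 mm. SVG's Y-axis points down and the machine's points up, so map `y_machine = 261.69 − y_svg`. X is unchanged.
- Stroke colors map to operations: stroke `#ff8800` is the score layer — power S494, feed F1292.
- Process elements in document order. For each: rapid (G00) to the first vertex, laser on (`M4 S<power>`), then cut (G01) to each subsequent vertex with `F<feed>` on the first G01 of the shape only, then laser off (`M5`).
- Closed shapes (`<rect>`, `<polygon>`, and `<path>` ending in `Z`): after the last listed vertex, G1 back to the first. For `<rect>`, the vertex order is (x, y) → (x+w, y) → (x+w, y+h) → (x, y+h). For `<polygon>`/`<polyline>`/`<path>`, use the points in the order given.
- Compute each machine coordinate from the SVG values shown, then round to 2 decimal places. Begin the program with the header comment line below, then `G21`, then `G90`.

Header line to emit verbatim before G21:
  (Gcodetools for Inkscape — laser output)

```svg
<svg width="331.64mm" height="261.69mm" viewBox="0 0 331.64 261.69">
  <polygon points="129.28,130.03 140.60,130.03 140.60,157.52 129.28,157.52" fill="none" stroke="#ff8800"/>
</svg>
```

(Gcodetools for Inkscape — laser output)
G21
G90
G00 X129.28 Y131.66
M4 S494
G01 X140.60 Y131.66 F1292
G01 X140.60 Y104.17
G01 X129.28 Y104.17
G01 X129.28 Y131.66
M5

Since the viewBox matches the mm dimensions, user units are millimetres directly. The only transform is the Y-flip y_m = 261.69 − y_svg.

Shape 1 is a rectangle drawn with `<polygon>`. Its stroke #ff8800 means score at S494, F1292. After flipping Y the toolpath is (129.28,131.66) → (140.60,131.66) → (140.60,104.17) → (129.28,104.17) → (129.28,131.66), returning to the start.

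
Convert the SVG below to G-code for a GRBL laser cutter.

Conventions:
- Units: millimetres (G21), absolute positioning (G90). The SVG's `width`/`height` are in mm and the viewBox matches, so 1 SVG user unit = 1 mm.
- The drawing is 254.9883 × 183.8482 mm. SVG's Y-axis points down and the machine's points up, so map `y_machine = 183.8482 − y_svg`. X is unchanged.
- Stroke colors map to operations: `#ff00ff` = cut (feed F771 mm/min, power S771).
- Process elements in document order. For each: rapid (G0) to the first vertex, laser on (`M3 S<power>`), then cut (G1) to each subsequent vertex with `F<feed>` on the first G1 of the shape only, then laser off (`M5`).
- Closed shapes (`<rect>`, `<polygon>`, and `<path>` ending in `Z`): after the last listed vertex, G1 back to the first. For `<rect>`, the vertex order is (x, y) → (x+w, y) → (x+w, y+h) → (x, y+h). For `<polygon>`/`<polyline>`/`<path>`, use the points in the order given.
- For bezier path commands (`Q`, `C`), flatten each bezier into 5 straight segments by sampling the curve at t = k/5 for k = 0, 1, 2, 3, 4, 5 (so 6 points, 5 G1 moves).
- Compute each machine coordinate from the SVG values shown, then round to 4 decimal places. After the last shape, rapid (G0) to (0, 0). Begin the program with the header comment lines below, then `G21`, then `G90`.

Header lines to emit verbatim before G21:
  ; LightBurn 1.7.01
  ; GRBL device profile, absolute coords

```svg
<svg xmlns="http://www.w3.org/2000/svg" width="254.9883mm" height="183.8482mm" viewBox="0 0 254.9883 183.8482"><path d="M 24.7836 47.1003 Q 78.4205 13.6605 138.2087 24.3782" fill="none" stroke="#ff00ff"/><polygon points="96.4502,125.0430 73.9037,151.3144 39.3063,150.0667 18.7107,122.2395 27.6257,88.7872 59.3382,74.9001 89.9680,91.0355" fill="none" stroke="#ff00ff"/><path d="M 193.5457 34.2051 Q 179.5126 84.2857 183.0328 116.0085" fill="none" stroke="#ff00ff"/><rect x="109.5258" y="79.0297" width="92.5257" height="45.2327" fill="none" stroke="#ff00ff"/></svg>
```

1 u = 1 mm; y_m = 183.8482 − y.

[1] `<path>` quadratic bezier, #ff00ff→cut S771 F771: (24.7836,136.7479) → (46.4844,148.3575) → (68.6773,156.4345) → (91.3623,160.9790) → (114.5395,161.9908) → (138.2087,159.4700)

[2] `<polygon>` regular polygon, #ff00ff→cut S771 F771: (96.4502,58.8052) → (73.9037,32.5338) → (39.3063,33.7815) → (18.7107,61.6087) → (27.6257,95.0610) → (59.3382,108.9481) → (89.9680,92.8127) → (96.4502,58.8052) (closed)

[3] `<path>` quadratic bezier, #ff00ff→cut S771 F771: (193.5457,149.6431) → (188.6346,130.3452) → (185.1277,112.5159) → (183.0252,96.1552) → (182.3269,81.2631) → (183.0328,67.8397)

[4] `<rect>` rectangle, #ff00ff→cut S771 F771: (109.5258,104.8185) → (202.0515,104.8185) → (202.0515,59.5858) → (109.5258,59.5858) → (109.5258,104.8185) (closed)

; LightBurn 1.7.01
; GRBL device profile, absolute coords
G21
G90
G0 X24.7836 Y136.7479
M3 S771
G1 X46.4844 Y148.3575 F771
G1 X68.6773 Y156.4345
G1 X91.3623 Y160.9790
G1 X114.5395 Y161.9908
G1 X138.2087 Y159.4700
M5
G0 X96.4502 Y58.8052
M3 S771
G1 X73.9037 Y32.5338 F771
G1 X39.3063 Y33.7815
G1 X18.7107 Y61.6087
G1 X27.6257 Y95.0610
G1 X59.3382 Y108.9481
G1 X89.9680 Y92.8127
G1 X96.4502 Y58.8052
M5
G0 X193.5457 Y149.6431
M3 S771
G1 X188.6346 Y130.3452 F771
G1 X185.1277 Y112.5159
G1 X183.0252 Y96.1552
G1 X182.3269 Y81.2631
G1 X183.0328 Y67.8397
M5
G0 X109.5258 Y104.8185
M3 S771
G1 X202.0515 Y104.8185 F771
G1 X202.0515 Y59.5858
G1 X109.5258 Y59.5858
G1 X109.5258 Y104.8185
M5
G0 X0.0000 Y0.0000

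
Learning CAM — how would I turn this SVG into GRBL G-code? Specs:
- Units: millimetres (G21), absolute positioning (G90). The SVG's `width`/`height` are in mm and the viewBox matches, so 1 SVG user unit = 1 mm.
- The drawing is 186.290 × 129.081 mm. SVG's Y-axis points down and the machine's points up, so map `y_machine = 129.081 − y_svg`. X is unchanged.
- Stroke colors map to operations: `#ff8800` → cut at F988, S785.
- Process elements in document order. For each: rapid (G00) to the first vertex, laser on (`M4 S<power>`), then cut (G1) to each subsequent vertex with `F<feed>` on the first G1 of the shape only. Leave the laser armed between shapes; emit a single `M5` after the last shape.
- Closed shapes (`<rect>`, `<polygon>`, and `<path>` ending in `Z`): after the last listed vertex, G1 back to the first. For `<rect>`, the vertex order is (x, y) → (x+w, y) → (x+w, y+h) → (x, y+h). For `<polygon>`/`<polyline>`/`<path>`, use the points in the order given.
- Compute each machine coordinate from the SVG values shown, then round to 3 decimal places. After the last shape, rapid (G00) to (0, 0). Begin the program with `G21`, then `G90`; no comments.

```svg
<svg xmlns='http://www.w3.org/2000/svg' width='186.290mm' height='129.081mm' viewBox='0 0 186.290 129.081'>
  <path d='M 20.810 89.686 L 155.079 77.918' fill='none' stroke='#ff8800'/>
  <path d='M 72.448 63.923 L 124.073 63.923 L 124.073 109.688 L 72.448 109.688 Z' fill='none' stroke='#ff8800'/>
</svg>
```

G21
G90
G00 X20.810 Y39.395
M4 S785
G1 X155.079 Y51.163 F988
G00 X72.448 Y65.158
M4 S785
G1 X124.073 Y65.158 F988
G1 X124.073 Y19.393
G1 X72.448 Y19.393
G1 X72.448 Y65.158
M5
G00 X0.000 Y0.000

Since the viewBox matches the mm dimensions, user units are millimetres directly. The only transform is the Y-flip y_m = 129.081 − y_svg.

Shape 1 is a line segment drawn with `<path>`. Its stroke #ff8800 means cut at S785, F988. After flipping Y the toolpath is (20.810,39.395) → (155.079,51.163).

Shape 2 is a rectangle drawn with `<path>`. Its stroke #ff8800 means cut at S785, F988. After flipping Y the toolpath is (72.448,65.158) → (124.073,65.158) → (124.073,19.393) → (72.448,19.393) → (72.448,65.158), returning to the start.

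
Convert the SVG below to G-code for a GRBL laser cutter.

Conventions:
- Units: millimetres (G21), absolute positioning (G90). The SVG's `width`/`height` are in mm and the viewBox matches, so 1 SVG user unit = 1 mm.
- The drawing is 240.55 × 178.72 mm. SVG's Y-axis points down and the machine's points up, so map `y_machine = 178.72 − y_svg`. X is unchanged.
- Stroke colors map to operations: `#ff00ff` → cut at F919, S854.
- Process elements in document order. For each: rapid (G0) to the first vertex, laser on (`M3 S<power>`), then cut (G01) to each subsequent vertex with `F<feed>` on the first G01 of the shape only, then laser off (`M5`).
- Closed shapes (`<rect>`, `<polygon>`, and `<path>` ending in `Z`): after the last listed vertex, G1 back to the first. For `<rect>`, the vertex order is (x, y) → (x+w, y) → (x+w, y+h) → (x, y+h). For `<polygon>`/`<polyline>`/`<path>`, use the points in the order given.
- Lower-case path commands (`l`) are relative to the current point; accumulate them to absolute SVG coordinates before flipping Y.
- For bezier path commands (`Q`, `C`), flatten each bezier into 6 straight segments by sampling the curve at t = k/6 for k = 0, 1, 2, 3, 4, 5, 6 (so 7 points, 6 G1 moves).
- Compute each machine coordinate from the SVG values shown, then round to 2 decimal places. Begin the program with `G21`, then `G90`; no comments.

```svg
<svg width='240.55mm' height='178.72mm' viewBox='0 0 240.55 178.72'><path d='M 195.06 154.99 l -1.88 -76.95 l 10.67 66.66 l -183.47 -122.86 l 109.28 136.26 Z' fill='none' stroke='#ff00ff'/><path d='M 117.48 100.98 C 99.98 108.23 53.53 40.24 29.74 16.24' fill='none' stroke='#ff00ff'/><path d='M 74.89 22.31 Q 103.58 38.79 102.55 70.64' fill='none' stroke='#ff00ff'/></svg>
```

Since the viewBox matches the mm dimensions, user units are millimetres directly. The only transform is the Y-flip y_m = 178.72 − y_svg.

Shape 1 is a closed polygon drawn with `<path>`. Its stroke #ff00ff means cut at S854, F919. After flipping Y the toolpath is (195.06,23.73) → (193.18,100.68) → (203.85,34.02) → (20.38,156.88) → (129.66,20.62) → (195.06,23.73), returning to the start.

Shape 2 is a cubic bezier drawn with `<path>`. Its stroke #ff00ff means cut at S854, F919. After flipping Y the toolpath is (117.48,77.74) → (106.56,79.83) → (92.24,91.15) → (75.97,108.39) → (59.17,128.23) → (43.28,147.37) → (29.74,162.48).

Shape 3 is a quadratic bezier drawn with `<path>`. Its stroke #ff00ff means cut at S854, F919. After flipping Y the toolpath is (74.89,156.41) → (83.63,150.49) → (90.71,143.72) → (96.15,136.09) → (99.93,127.61) → (102.07,118.27) → (102.55,108.08).

G21
G90
G0 X195.06 Y23.73
M3 S854
G01 X193.18 Y100.68 F919
G01 X203.85 Y34.02
G01 X20.38 Y156.88
G01 X129.66 Y20.62
G01 X195.06 Y23.73
M5
G0 X117.48 Y77.74
M3 S854
G01 X106.56 Y79.83 F919
G01 X92.24 Y91.15
G01 X75.97 Y108.39
G01 X59.17 Y128.23
G01 X43.28 Y147.37
G01 X29.74 Y162.48
M5
G0 X74.89 Y156.41
M3 S854
G01 X83.63 Y150.49 F919
G01 X90.71 Y143.72
G01 X96.15 Y136.09
G01 X99.93 Y127.61
G01 X102.07 Y118.27
G01 X102.55 Y108.08
M5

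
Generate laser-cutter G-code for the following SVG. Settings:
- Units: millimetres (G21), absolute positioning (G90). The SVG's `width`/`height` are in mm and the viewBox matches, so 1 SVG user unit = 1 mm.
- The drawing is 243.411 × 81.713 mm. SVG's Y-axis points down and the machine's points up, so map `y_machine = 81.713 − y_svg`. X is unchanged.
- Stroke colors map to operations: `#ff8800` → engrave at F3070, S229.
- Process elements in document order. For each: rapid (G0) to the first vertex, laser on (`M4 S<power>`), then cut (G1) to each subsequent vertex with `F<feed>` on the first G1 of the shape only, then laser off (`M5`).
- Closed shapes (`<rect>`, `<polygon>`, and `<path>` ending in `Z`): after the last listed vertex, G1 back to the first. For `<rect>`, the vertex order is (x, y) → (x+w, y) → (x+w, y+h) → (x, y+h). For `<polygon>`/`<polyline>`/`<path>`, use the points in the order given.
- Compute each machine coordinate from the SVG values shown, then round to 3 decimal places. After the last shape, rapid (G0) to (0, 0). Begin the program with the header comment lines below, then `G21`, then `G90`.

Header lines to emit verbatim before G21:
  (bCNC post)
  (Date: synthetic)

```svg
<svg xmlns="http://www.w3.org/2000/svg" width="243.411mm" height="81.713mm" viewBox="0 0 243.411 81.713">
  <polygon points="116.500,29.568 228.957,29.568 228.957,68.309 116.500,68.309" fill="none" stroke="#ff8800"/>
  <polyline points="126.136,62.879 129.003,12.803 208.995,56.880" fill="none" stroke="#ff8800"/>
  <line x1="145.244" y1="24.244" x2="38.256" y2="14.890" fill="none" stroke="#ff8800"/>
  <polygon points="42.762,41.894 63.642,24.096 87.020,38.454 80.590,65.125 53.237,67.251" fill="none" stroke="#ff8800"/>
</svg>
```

(bCNC post)
(Date: synthetic)
G21
G90
G0 X116.500 Y52.145
M4 S229
G1 X228.957 Y52.145 F3070
G1 X228.957 Y13.404
G1 X116.500 Y13.404
G1 X116.500 Y52.145
M5
G0 X126.136 Y18.834
M4 S229
G1 X129.003 Y68.910 F3070
G1 X208.995 Y24.833
M5
G0 X145.244 Y57.469
M4 S229
G1 X38.256 Y66.823 F3070
M5
G0 X42.762 Y39.819
M4 S229
G1 X63.642 Y57.617 F3070
G1 X87.020 Y43.259
G1 X80.590 Y16.588
G1 X53.237 Y14.462
G1 X42.762 Y39.819
M5
G0 X0.000 Y0.000

viewBox `0 0 243.411 81.713` with mm width/height → 1 unit = 1 mm. Flip: y_m = 81.713 − y_svg.

**Shape 1** — `<polygon>` rectangle, stroke `#ff8800` → engrave (S229, F3070). Machine vertices: (116.500,52.145) → (228.957,52.145) → (228.957,13.404) → (116.500,13.404) → (116.500,52.145). Closed: final G1 returns to the first vertex.

**Shape 2** — `<polyline>` open polyline, stroke `#ff8800` → engrave (S229, F3070). Machine vertices: (126.136,18.834) → (129.003,68.910) → (208.995,24.833). Open path.

**Shape 3** — `<line>` line segment, stroke `#ff8800` → engrave (S229, F3070). Machine vertices: (145.244,57.469) → (38.256,66.823). Open path.

**Shape 4** — `<polygon>` regular polygon, stroke `#ff8800` → engrave (S229, F3070). Machine vertices: (42.762,39.819) → (63.642,57.617) → (87.020,43.259) → (80.590,16.588) → (53.237,14.462) → (42.762,39.819). Closed: final G1 returns to the first vertex.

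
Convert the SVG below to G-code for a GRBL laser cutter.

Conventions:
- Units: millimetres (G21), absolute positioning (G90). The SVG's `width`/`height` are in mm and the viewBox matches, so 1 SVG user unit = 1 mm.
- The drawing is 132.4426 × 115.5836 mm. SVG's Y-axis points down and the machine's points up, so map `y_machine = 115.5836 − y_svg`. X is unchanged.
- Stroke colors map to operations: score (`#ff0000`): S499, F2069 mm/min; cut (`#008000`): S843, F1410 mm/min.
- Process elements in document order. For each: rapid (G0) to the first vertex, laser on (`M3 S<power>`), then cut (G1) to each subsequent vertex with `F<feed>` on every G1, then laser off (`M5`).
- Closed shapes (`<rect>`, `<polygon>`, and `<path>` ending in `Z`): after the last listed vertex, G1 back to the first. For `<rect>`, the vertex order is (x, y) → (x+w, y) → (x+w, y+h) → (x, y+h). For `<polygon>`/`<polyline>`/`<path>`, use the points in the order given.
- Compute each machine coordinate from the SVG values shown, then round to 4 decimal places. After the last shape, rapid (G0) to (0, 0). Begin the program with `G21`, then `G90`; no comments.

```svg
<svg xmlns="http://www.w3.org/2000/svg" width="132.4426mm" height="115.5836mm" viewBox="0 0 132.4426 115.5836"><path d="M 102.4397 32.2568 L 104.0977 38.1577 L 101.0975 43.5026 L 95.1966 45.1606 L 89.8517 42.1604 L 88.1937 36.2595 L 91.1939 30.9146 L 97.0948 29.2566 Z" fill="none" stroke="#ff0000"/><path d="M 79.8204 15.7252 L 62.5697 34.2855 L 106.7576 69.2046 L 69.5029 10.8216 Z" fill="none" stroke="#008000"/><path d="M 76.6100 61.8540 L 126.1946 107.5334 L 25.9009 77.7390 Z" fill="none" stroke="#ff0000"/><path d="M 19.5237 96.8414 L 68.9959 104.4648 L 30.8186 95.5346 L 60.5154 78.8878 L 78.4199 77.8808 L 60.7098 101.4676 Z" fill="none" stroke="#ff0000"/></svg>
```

G21
G90
G0 X102.4397 Y83.3268
M3 S499
G1 X104.0977 Y77.4259 F2069
G1 X101.0975 Y72.0810 F2069
G1 X95.1966 Y70.4230 F2069
G1 X89.8517 Y73.4232 F2069
G1 X88.1937 Y79.3241 F2069
G1 X91.1939 Y84.6690 F2069
G1 X97.0948 Y86.3270 F2069
G1 X102.4397 Y83.3268 F2069
M5
G0 X79.8204 Y99.8584
M3 S843
G1 X62.5697 Y81.2981 F1410
G1 X106.7576 Y46.3790 F1410
G1 X69.5029 Y104.7620 F1410
G1 X79.8204 Y99.8584 F1410
M5
G0 X76.6100 Y53.7296
M3 S499
G1 X126.1946 Y8.0502 F2069
G1 X25.9009 Y37.8446 F2069
G1 X76.6100 Y53.7296 F2069
M5
G0 X19.5237 Y18.7422
M3 S499
G1 X68.9959 Y11.1188 F2069
G1 X30.8186 Y20.0490 F2069
G1 X60.5154 Y36.6958 F2069
G1 X78.4199 Y37.7028 F2069
G1 X60.7098 Y14.1160 F2069
G1 X19.5237 Y18.7422 F2069
M5
G0 X0.0000 Y0.0000

Since the viewBox matches the mm dimensions, user units are millimetres directly. The only transform is the Y-flip y_m = 115.5836 − y_svg.

Shape 1 is a regular polygon drawn with `<path>`. Its stroke #ff0000 means score at S499, F2069. After flipping Y the toolpath is (102.4397,83.3268) → (104.0977,77.4259) → (101.0975,72.0810) → (95.1966,70.4230) → (89.8517,73.4232) → (88.1937,79.3241) → (91.1939,84.6690) → (97.0948,86.3270) → (102.4397,83.3268), returning to the start.

Shape 2 is a closed polygon drawn with `<path>`. Its stroke #008000 means cut at S843, F1410. After flipping Y the toolpath is (79.8204,99.8584) → (62.5697,81.2981) → (106.7576,46.3790) → (69.5029,104.7620) → (79.8204,99.8584), returning to the start.

Shape 3 is a closed polygon drawn with `<path>`. Its stroke #ff0000 means score at S499, F2069. After flipping Y the toolpath is (76.6100,53.7296) → (126.1946,8.0502) → (25.9009,37.8446) → (76.6100,53.7296), returning to the start.

Shape 4 is a closed polygon drawn with `<path>`. Its stroke #ff0000 means score at S499, F2069. After flipping Y the toolpath is (19.5237,18.7422) → (68.9959,11.1188) → (30.8186,20.0490) → (60.5154,36.6958) → (78.4199,37.7028) → (60.7098,14.1160) → (19.5237,18.7422), returning to the start.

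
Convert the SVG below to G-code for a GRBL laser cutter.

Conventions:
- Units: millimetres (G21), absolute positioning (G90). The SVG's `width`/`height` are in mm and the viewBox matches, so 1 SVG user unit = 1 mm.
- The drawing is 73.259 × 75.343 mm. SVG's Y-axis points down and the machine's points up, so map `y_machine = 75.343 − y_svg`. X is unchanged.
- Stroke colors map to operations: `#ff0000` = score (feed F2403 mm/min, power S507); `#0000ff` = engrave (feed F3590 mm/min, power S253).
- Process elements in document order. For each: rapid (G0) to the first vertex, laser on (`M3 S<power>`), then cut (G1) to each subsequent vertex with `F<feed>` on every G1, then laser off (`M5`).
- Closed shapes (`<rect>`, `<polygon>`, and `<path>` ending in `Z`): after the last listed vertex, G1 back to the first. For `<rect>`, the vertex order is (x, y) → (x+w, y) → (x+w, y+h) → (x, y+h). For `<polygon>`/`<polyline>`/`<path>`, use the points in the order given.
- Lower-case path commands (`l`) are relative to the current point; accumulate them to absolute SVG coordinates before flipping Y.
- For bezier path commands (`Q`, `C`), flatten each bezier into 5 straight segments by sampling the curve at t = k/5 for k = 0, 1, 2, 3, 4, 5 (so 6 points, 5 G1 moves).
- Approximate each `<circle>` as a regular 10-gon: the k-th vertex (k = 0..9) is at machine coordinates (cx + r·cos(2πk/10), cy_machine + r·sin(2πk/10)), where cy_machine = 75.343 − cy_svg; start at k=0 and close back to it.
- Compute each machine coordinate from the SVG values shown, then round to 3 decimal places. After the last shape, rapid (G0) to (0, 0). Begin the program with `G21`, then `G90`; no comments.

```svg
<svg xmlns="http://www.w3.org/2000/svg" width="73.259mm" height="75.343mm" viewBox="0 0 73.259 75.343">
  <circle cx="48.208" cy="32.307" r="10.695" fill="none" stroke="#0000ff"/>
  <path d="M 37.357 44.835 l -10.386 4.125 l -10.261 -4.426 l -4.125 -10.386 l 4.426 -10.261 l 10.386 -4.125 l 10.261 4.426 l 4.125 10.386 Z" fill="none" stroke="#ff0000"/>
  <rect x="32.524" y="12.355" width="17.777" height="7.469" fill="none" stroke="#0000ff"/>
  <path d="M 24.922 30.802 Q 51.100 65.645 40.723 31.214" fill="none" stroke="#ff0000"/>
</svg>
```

Since the viewBox matches the mm dimensions, user units are millimetres directly. The only transform is the Y-flip y_m = 75.343 − y_svg.

Shape 1 is a circle drawn with `<circle>`. Its stroke #0000ff means engrave at S253, F3590. After flipping Y the toolpath is (58.903,43.036) → (56.860,49.322) → (51.513,53.208) → (44.903,53.208) → (39.556,49.322) → (37.513,43.036) → (39.556,36.750) → (44.903,32.864) → (51.513,32.864) → (56.860,36.750) → (58.903,43.036), returning to the start.

Shape 2 is a regular polygon drawn with `<path>`. Its stroke #ff0000 means score at S507, F2403. After flipping Y the toolpath is (37.357,30.508) → (26.971,26.383) → (16.710,30.809) → (12.585,41.195) → (17.011,51.456) → (27.397,55.581) → (37.658,51.155) → (41.783,40.769) → (37.357,30.508), returning to the start.

Shape 3 is a rectangle drawn with `<rect>`. Its stroke #0000ff means engrave at S253, F3590. After flipping Y the toolpath is (32.524,62.988) → (50.301,62.988) → (50.301,55.519) → (32.524,55.519) → (32.524,62.988), returning to the start.

Shape 4 is a quadratic bezier drawn with `<path>`. Its stroke #ff0000 means score at S507, F2403. After flipping Y the toolpath is (24.922,44.541) → (33.931,33.375) → (40.016,27.750) → (43.176,27.668) → (43.412,33.128) → (40.723,44.129).

G21
G90
G0 X58.903 Y43.036
M3 S253
G1 X56.860 Y49.322 F3590
G1 X51.513 Y53.208 F3590
G1 X44.903 Y53.208 F3590
G1 X39.556 Y49.322 F3590
G1 X37.513 Y43.036 F3590
G1 X39.556 Y36.750 F3590
G1 X44.903 Y32.864 F3590
G1 X51.513 Y32.864 F3590
G1 X56.860 Y36.750 F3590
G1 X58.903 Y43.036 F3590
M5
G0 X37.357 Y30.508
M3 S507
G1 X26.971 Y26.383 F2403
G1 X16.710 Y30.809 F2403
G1 X12.585 Y41.195 F2403
G1 X17.011 Y51.456 F2403
G1 X27.397 Y55.581 F2403
G1 X37.658 Y51.155 F2403
G1 X41.783 Y40.769 F2403
G1 X37.357 Y30.508 F2403
M5
G0 X32.524 Y62.988
M3 S253
G1 X50.301 Y62.988 F3590
G1 X50.301 Y55.519 F3590
G1 X32.524 Y55.519 F3590
G1 X32.524 Y62.988 F3590
M5
G0 X24.922 Y44.541
M3 S507
G1 X33.931 Y33.375 F2403
G1 X40.016 Y27.750 F2403
G1 X43.176 Y27.668 F2403
G1 X43.412 Y33.128 F2403
G1 X40.723 Y44.129 F2403
M5
G0 X0.000 Y0.000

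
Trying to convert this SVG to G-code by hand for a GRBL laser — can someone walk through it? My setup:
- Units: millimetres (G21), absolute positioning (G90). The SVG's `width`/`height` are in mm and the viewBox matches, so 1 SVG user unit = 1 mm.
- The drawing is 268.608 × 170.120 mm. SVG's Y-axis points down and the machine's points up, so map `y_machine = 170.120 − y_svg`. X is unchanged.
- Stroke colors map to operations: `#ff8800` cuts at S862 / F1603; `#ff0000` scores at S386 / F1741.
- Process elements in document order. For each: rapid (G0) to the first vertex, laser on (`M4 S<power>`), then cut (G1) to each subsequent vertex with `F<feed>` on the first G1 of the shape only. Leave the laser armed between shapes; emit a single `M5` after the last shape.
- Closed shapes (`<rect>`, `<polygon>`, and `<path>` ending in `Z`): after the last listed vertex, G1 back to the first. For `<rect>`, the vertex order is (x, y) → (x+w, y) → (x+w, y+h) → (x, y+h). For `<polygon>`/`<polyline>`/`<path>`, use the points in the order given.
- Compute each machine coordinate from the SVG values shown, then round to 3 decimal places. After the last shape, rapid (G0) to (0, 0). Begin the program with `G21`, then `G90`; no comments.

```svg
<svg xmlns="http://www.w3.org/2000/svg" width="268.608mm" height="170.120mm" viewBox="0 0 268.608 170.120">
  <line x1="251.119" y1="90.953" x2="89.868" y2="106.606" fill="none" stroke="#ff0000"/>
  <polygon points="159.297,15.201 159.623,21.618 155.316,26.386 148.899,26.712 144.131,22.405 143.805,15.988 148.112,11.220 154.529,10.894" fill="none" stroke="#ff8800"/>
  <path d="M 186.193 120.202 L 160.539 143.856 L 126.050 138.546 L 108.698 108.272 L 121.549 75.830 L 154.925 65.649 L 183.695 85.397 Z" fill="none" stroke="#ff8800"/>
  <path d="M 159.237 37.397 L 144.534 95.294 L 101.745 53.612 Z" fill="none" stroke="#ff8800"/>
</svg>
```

viewBox `0 0 268.608 170.120` with mm width/height → 1 unit = 1 mm. Flip: y_m = 170.120 − y_svg.

**Shape 1** — `<line>` line segment, stroke `#ff0000` → score (S386, F1741). Machine vertices: (251.119,79.167) → (89.868,63.514). Open path.

**Shape 2** — `<polygon>` regular polygon, stroke `#ff8800` → cut (S862, F1603). Machine vertices: (159.297,154.919) → (159.623,148.502) → (155.316,143.734) → (148.899,143.408) → (144.131,147.715) → (143.805,154.132) → (148.112,158.900) → (154.529,159.226) → (159.297,154.919). Closed: final G1 returns to the first vertex.

**Shape 3** — `<path>` regular polygon, stroke `#ff8800` → cut (S862, F1603). Machine vertices: (186.193,49.918) → (160.539,26.264) → (126.050,31.574) → (108.698,61.848) → (121.549,94.290) → (154.925,104.471) → (183.695,84.723) → (186.193,49.918). Closed: final G1 returns to the first vertex.

**Shape 4** — `<path>` regular polygon, stroke `#ff8800` → cut (S862, F1603). Machine vertices: (159.237,132.723) → (144.534,74.826) → (101.745,116.508) → (159.237,132.723). Closed: final G1 returns to the first vertex.

G21
G90
G0 X251.119 Y79.167
M4 S386
G1 X89.868 Y63.514 F1741
G0 X159.297 Y154.919
M4 S862
G1 X159.623 Y148.502 F1603
G1 X155.316 Y143.734
G1 X148.899 Y143.408
G1 X144.131 Y147.715
G1 X143.805 Y154.132
G1 X148.112 Y158.900
G1 X154.529 Y159.226
G1 X159.297 Y154.919
G0 X186.193 Y49.918
M4 S862
G1 X160.539 Y26.264 F1603
G1 X126.050 Y31.574
G1 X108.698 Y61.848
G1 X121.549 Y94.290
G1 X154.925 Y104.471
G1 X183.695 Y84.723
G1 X186.193 Y49.918
G0 X159.237 Y132.723
M4 S862
G1 X144.534 Y74.826 F1603
G1 X101.745 Y116.508
G1 X159.237 Y132.723
M5
G0 X0.000 Y0.000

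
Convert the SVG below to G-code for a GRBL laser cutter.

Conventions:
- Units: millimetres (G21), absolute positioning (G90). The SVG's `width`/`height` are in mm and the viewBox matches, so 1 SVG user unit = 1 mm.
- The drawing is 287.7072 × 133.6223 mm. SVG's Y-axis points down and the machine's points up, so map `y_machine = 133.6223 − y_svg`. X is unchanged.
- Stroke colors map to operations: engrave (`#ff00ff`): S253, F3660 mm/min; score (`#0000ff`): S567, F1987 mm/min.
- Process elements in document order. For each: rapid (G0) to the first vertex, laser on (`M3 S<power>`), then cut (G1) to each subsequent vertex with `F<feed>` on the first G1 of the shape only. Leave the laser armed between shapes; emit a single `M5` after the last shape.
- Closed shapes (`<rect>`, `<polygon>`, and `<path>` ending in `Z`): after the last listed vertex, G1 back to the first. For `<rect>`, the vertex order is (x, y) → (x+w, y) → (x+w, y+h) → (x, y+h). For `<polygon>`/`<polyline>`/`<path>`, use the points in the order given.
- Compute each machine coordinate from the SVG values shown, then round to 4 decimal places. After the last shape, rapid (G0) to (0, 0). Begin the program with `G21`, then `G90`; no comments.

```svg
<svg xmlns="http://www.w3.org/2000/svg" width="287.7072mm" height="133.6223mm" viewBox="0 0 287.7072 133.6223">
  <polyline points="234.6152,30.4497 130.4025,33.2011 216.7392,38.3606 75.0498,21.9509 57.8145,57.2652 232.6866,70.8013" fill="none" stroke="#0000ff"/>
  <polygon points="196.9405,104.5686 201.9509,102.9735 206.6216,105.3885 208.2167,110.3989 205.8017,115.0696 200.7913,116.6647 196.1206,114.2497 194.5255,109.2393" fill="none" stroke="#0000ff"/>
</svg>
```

G21
G90
G0 X234.6152 Y103.1726
M3 S567
G1 X130.4025 Y100.4212 F1987
G1 X216.7392 Y95.2617
G1 X75.0498 Y111.6714
G1 X57.8145 Y76.3571
G1 X232.6866 Y62.8210
G0 X196.9405 Y29.0537
M3 S567
G1 X201.9509 Y30.6488 F1987
G1 X206.6216 Y28.2338
G1 X208.2167 Y23.2234
G1 X205.8017 Y18.5527
G1 X200.7913 Y16.9576
G1 X196.1206 Y19.3726
G1 X194.5255 Y24.3830
G1 X196.9405 Y29.0537
M5
G0 X0.0000 Y0.0000

1 u = 1 mm; y_m = 133.6223 − y.

[1] `<polyline>` open polyline, #0000ff→score S567 F1987: (234.6152,103.1726) → (130.4025,100.4212) → (216.7392,95.2617) → (75.0498,111.6714) → (57.8145,76.3571) → (232.6866,62.8210)

[2] `<polygon>` regular polygon, #0000ff→score S567 F1987: (196.9405,29.0537) → (201.9509,30.6488) → (206.6216,28.2338) → (208.2167,23.2234) → (205.8017,18.5527) → (200.7913,16.9576) → (196.1206,19.3726) → (194.5255,24.3830) → (196.9405,29.0537) (closed)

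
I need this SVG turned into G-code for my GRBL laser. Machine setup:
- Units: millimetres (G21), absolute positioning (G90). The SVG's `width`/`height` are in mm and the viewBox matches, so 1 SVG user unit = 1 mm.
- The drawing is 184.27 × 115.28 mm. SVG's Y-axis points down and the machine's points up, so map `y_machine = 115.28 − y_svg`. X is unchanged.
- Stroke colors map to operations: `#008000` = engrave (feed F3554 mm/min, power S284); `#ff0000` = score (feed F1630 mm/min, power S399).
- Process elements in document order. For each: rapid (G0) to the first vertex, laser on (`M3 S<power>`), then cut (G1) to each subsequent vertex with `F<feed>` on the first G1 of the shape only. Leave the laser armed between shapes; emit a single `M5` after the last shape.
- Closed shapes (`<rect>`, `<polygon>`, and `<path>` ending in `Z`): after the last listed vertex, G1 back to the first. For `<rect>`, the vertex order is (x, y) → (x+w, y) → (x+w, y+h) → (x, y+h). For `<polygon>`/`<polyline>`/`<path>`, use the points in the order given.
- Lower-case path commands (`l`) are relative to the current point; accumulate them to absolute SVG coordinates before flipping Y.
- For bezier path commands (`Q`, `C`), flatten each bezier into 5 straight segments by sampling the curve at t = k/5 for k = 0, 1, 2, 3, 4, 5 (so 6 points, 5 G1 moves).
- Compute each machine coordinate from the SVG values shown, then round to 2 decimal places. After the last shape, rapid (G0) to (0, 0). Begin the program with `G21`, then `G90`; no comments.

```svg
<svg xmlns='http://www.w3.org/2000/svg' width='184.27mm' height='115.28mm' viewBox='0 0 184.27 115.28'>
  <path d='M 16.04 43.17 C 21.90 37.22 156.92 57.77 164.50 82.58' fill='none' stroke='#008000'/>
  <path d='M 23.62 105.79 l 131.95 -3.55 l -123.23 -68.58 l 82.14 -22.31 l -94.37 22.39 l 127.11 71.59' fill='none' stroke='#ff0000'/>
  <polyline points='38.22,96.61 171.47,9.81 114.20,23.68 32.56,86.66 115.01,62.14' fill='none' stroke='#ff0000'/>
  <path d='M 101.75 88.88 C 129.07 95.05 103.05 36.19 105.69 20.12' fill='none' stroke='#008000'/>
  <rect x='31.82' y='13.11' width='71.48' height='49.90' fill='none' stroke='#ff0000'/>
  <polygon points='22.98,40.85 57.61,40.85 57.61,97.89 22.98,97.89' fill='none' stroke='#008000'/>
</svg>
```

1 u = 1 mm; y_m = 115.28 − y.

[1] `<path>` cubic bezier, #008000→engrave S284 F3554: (16.04,72.11) → (33.00,72.68) → (68.65,67.95) → (110.66,59.00) → (146.71,46.90) → (164.50,32.70)

[2] `<path>` open polyline, #ff0000→score S399 F1630: (23.62,9.49) → (155.57,13.04) → (32.34,81.62) → (114.48,103.93) → (20.11,81.54) → (147.22,9.95)

[3] `<polyline>` open polyline, #ff0000→score S399 F1630: (38.22,18.67) → (171.47,105.47) → (114.20,91.60) → (32.56,28.62) → (115.01,53.14)

[4] `<path>` cubic bezier, #008000→engrave S284 F3554: (101.75,26.40) → (112.40,29.64) → (114.18,43.31) → (111.03,62.24) → (106.89,81.25) → (105.69,95.16)

[5] `<rect>` rectangle, #ff0000→score S399 F1630: (31.82,102.17) → (103.30,102.17) → (103.30,52.27) → (31.82,52.27) → (31.82,102.17) (closed)

[6] `<polygon>` rectangle, #008000→engrave S284 F3554: (22.98,74.43) → (57.61,74.43) → (57.61,17.39) → (22.98,17.39) → (22.98,74.43) (closed)

G21
G90
G0 X16.04 Y72.11
M3 S284
G1 X33.00 Y72.68 F3554
G1 X68.65 Y67.95
G1 X110.66 Y59.00
G1 X146.71 Y46.90
G1 X164.50 Y32.70
G0 X23.62 Y9.49
M3 S399
G1 X155.57 Y13.04 F1630
G1 X32.34 Y81.62
G1 X114.48 Y103.93
G1 X20.11 Y81.54
G1 X147.22 Y9.95
G0 X38.22 Y18.67
M3 S399
G1 X171.47 Y105.47 F1630
G1 X114.20 Y91.60
G1 X32.56 Y28.62
G1 X115.01 Y53.14
G0 X101.75 Y26.40
M3 S284
G1 X112.40 Y29.64 F3554
G1 X114.18 Y43.31
G1 X111.03 Y62.24
G1 X106.89 Y81.25
G1 X105.69 Y95.16
G0 X31.82 Y102.17
M3 S399
G1 X103.30 Y102.17 F1630
G1 X103.30 Y52.27
G1 X31.82 Y52.27
G1 X31.82 Y102.17
G0 X22.98 Y74.43
M3 S284
G1 X57.61 Y74.43 F3554
G1 X57.61 Y17.39
G1 X22.98 Y17.39
G1 X22.98 Y74.43
M5
G0 X0.00 Y0.00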